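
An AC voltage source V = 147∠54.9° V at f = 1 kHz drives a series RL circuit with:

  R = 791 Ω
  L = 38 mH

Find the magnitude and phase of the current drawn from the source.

Step 1 — Angular frequency: ω = 2π·f = 2π·1000 = 6283 rad/s.
Step 2 — Component impedances:
  R: Z = R = 791 Ω
  L: Z = jωL = j·6283·0.038 = 0 + j238.8 Ω
Step 3 — Series combination: Z_total = R + L = 791 + j238.8 Ω = 826.2∠16.8° Ω.
Step 4 — Source phasor: V = 147∠54.9° V = 84.53 + j120.3 V.
Step 5 — Ohm's law: I = V / Z_total = (84.53 + j120.3) / (791 + j238.8) = 0.14 + j0.1098 A.
Step 6 — Convert to polar: |I| = 0.1779 A, ∠I = 38.1°.

I = 0.1779∠38.1° A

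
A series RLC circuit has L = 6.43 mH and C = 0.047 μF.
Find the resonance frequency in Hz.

Step 1 — Resonance condition Im(Z)=0 gives ω₀ = 1/√(LC).
Step 2 — ω₀ = 1/√(0.00643·4.7e-08) = 5.752e+04 rad/s.
Step 3 — f₀ = ω₀/(2π) = 9155 Hz.

f₀ = 9155 Hz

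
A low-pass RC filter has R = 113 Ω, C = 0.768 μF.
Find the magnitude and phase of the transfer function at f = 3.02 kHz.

Step 1 — Angular frequency: ω = 2π·3020 = 1.898e+04 rad/s.
Step 2 — Transfer function: H(jω) = 1/(1 + jωRC).
Step 3 — Denominator: 1 + jωRC = 1 + j·1.898e+04·113·7.68e-07 = 1 + j1.647.
Step 4 — H = 0.2694 - j0.4437.
Step 5 — Magnitude: |H| = 0.5191 (-5.7 dB); phase: φ = -58.7°.

|H| = 0.5191 (-5.7 dB), φ = -58.7°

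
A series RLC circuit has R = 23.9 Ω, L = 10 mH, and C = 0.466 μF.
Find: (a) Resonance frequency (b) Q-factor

Step 1 — Resonance condition Im(Z)=0 gives ω₀ = 1/√(LC).
Step 2 — ω₀ = 1/√(0.01·4.66e-07) = 1.465e+04 rad/s.
Step 3 — f₀ = ω₀/(2π) = 2331 Hz.
Step 4 — Series Q: Q = ω₀L/R = 1.465e+04·0.01/23.9 = 6.129.

(a) f₀ = 2331 Hz  (b) Q = 6.129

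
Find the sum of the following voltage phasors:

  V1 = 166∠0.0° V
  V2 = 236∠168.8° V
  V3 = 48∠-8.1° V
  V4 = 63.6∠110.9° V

Step 1 — Convert each phasor to rectangular form:
  V1 = 166·(cos(0.0°) + j·sin(0.0°)) = 166 V
  V2 = 236·(cos(168.8°) + j·sin(168.8°)) = -231.5 + j45.84 V
  V3 = 48·(cos(-8.1°) + j·sin(-8.1°)) = 47.52 - j6.763 V
  V4 = 63.6·(cos(110.9°) + j·sin(110.9°)) = -22.69 + j59.42 V
Step 2 — Sum components: V_total = -40.67 + j98.49 V.
Step 3 — Convert to polar: |V_total| = 106.6 V, ∠V_total = 112.4°.

V_total = 106.6∠112.4° V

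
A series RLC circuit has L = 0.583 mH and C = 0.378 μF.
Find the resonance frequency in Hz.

Step 1 — Resonance condition Im(Z)=0 gives ω₀ = 1/√(LC).
Step 2 — ω₀ = 1/√(0.000583·3.78e-07) = 6.736e+04 rad/s.
Step 3 — f₀ = ω₀/(2π) = 1.072e+04 Hz.

f₀ = 1.072e+04 Hz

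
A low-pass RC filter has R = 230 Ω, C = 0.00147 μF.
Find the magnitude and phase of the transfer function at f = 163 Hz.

Step 1 — Angular frequency: ω = 2π·163 = 1024 rad/s.
Step 2 — Transfer function: H(jω) = 1/(1 + jωRC).
Step 3 — Denominator: 1 + jωRC = 1 + j·1024·230·1.47e-09 = 1 + j0.0003463.
Step 4 — H = 1 - j0.0003463.
Step 5 — Magnitude: |H| = 1 (-0.0 dB); phase: φ = -0.0°.

|H| = 1 (-0.0 dB), φ = -0.0°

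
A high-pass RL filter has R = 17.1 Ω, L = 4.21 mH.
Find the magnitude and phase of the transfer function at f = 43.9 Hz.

Step 1 — Angular frequency: ω = 2π·43.9 = 275.8 rad/s.
Step 2 — Transfer function: H(jω) = jωL/(R + jωL).
Step 3 — Numerator jωL = j·1.161; denominator R + jωL = 17.1 + j1.161.
Step 4 — H = 0.004591 + j0.0676.
Step 5 — Magnitude: |H| = 0.06775 (-23.4 dB); phase: φ = 86.1°.

|H| = 0.06775 (-23.4 dB), φ = 86.1°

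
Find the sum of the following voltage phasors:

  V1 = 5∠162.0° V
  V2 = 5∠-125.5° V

Step 1 — Convert each phasor to rectangular form:
  V1 = 5·(cos(162.0°) + j·sin(162.0°)) = -4.755 + j1.545 V
  V2 = 5·(cos(-125.5°) + j·sin(-125.5°)) = -2.904 - j4.071 V
Step 2 — Sum components: V_total = -7.659 - j2.525 V.
Step 3 — Convert to polar: |V_total| = 8.064 V, ∠V_total = -161.8°.

V_total = 8.064∠-161.8° V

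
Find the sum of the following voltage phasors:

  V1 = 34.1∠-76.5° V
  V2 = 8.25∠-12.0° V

Step 1 — Convert each phasor to rectangular form:
  V1 = 34.1·(cos(-76.5°) + j·sin(-76.5°)) = 7.96 - j33.16 V
  V2 = 8.25·(cos(-12.0°) + j·sin(-12.0°)) = 8.07 - j1.715 V
Step 2 — Sum components: V_total = 16.03 - j34.87 V.
Step 3 — Convert to polar: |V_total| = 38.38 V, ∠V_total = -65.3°.

V_total = 38.38∠-65.3° V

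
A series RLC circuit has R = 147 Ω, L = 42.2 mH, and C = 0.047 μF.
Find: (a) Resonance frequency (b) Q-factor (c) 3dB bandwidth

Step 1 — Resonance condition Im(Z)=0 gives ω₀ = 1/√(LC).
Step 2 — ω₀ = 1/√(0.0422·4.7e-08) = 2.245e+04 rad/s.
Step 3 — f₀ = ω₀/(2π) = 3574 Hz.
Step 4 — Series Q: Q = ω₀L/R = 2.245e+04·0.0422/147 = 6.446.
Step 5 — 3dB bandwidth: Δω = ω₀/Q = 3483 rad/s; BW = Δω/(2π) = 554.4 Hz.

(a) f₀ = 3574 Hz  (b) Q = 6.446  (c) BW = 554.4 Hz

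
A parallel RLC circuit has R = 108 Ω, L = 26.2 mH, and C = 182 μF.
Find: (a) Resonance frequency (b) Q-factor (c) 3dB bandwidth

Step 1 — Resonance: ω₀ = 1/√(LC) = 1/√(0.0262·0.000182) = 457.9 rad/s.
Step 2 — f₀ = ω₀/(2π) = 72.88 Hz.
Step 3 — Parallel Q: Q = R/(ω₀L) = 108/(457.9·0.0262) = 9.001.
Step 4 — Bandwidth: Δω = ω₀/Q = 50.88 rad/s; BW = Δω/(2π) = 8.097 Hz.

(a) f₀ = 72.88 Hz  (b) Q = 9.001  (c) BW = 8.097 Hz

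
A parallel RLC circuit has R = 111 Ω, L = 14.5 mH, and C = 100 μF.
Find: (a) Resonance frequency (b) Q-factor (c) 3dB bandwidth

Step 1 — Resonance: ω₀ = 1/√(LC) = 1/√(0.0145·0.0001) = 830.5 rad/s.
Step 2 — f₀ = ω₀/(2π) = 132.2 Hz.
Step 3 — Parallel Q: Q = R/(ω₀L) = 111/(830.5·0.0145) = 9.218.
Step 4 — Bandwidth: Δω = ω₀/Q = 90.09 rad/s; BW = Δω/(2π) = 14.34 Hz.

(a) f₀ = 132.2 Hz  (b) Q = 9.218  (c) BW = 14.34 Hz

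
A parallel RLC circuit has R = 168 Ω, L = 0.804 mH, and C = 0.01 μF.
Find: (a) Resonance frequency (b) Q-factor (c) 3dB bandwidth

Step 1 — Resonance: ω₀ = 1/√(LC) = 1/√(0.000804·1e-08) = 3.527e+05 rad/s.
Step 2 — f₀ = ω₀/(2π) = 5.613e+04 Hz.
Step 3 — Parallel Q: Q = R/(ω₀L) = 168/(3.527e+05·0.000804) = 0.5925.
Step 4 — Bandwidth: Δω = ω₀/Q = 5.952e+05 rad/s; BW = Δω/(2π) = 9.474e+04 Hz.

(a) f₀ = 5.613e+04 Hz  (b) Q = 0.5925  (c) BW = 9.474e+04 Hz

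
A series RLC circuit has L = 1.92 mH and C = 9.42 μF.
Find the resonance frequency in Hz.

Step 1 — Resonance condition Im(Z)=0 gives ω₀ = 1/√(LC).
Step 2 — ω₀ = 1/√(0.00192·9.42e-06) = 7436 rad/s.
Step 3 — f₀ = ω₀/(2π) = 1183 Hz.

f₀ = 1183 Hz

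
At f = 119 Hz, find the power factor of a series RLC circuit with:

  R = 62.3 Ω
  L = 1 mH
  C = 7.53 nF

Step 1 — Angular frequency: ω = 2π·f = 2π·119 = 747.7 rad/s.
Step 2 — Component impedances:
  R: Z = R = 62.3 Ω
  L: Z = jωL = j·747.7·0.001 = 0 + j0.7477 Ω
  C: Z = 1/(jωC) = -j/(ω·C) = 0 - j1.776e+05 Ω
Step 3 — Series combination: Z_total = R + L + C = 62.3 - j1.776e+05 Ω = 1.776e+05∠-90.0° Ω.
Step 4 — Power factor: PF = cos(φ) = Re(Z)/|Z| = 62.3/1.776e+05 = 0.0003508.
Step 5 — Type: Im(Z) = -1.776e+05 ⇒ leading (phase φ = -90.0°).

PF = 0.0003508 (leading, φ = -90.0°)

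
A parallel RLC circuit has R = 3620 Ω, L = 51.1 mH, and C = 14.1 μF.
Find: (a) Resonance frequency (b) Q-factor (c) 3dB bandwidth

Step 1 — Resonance: ω₀ = 1/√(LC) = 1/√(0.0511·1.41e-05) = 1178 rad/s.
Step 2 — f₀ = ω₀/(2π) = 187.5 Hz.
Step 3 — Parallel Q: Q = R/(ω₀L) = 3620/(1178·0.0511) = 60.13.
Step 4 — Bandwidth: Δω = ω₀/Q = 19.59 rad/s; BW = Δω/(2π) = 3.118 Hz.

(a) f₀ = 187.5 Hz  (b) Q = 60.13  (c) BW = 3.118 Hz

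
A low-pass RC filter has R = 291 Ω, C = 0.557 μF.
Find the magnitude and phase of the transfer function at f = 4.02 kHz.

Step 1 — Angular frequency: ω = 2π·4020 = 2.526e+04 rad/s.
Step 2 — Transfer function: H(jω) = 1/(1 + jωRC).
Step 3 — Denominator: 1 + jωRC = 1 + j·2.526e+04·291·5.57e-07 = 1 + j4.094.
Step 4 — H = 0.0563 - j0.2305.
Step 5 — Magnitude: |H| = 0.2373 (-12.5 dB); phase: φ = -76.3°.

|H| = 0.2373 (-12.5 dB), φ = -76.3°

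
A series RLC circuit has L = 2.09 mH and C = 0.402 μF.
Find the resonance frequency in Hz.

Step 1 — Resonance condition Im(Z)=0 gives ω₀ = 1/√(LC).
Step 2 — ω₀ = 1/√(0.00209·4.02e-07) = 3.45e+04 rad/s.
Step 3 — f₀ = ω₀/(2π) = 5491 Hz.

f₀ = 5491 Hz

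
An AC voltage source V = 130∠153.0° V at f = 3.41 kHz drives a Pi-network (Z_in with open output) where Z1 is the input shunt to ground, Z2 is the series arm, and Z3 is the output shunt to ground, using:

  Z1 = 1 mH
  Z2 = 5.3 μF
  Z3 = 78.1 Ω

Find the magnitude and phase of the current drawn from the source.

Step 1 — Angular frequency: ω = 2π·f = 2π·3410 = 2.143e+04 rad/s.
Step 2 — Component impedances:
  Z1: Z = jωL = j·2.143e+04·0.001 = 0 + j21.43 Ω
  Z2: Z = 1/(jωC) = -j/(ω·C) = 0 - j8.806 Ω
  Z3: Z = R = 78.1 Ω
Step 3 — With open output, the series arm Z2 and the output shunt Z3 appear in series to ground: Z2 + Z3 = 78.1 - j8.806 Ω.
Step 4 — Parallel with input shunt Z1: Z_in = Z1 || (Z2 + Z3) = 5.728 + j20.5 Ω = 21.29∠74.4° Ω.
Step 5 — Source phasor: V = 130∠153.0° V = -115.8 + j59.02 V.
Step 6 — Ohm's law: I = V / Z_total = (-115.8 + j59.02) / (5.728 + j20.5) = 1.206 + j5.987 A.
Step 7 — Convert to polar: |I| = 6.107 A, ∠I = 78.6°.

I = 6.107∠78.6° A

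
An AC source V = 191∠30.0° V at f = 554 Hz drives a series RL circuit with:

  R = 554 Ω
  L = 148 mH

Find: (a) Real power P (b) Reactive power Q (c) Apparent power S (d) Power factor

Step 1 — Angular frequency: ω = 2π·f = 2π·554 = 3481 rad/s.
Step 2 — Component impedances:
  R: Z = R = 554 Ω
  L: Z = jωL = j·3481·0.148 = 0 + j515.2 Ω
Step 3 — Series combination: Z_total = R + L = 554 + j515.2 Ω = 756.5∠42.9° Ω.
Step 4 — Source phasor: V = 191∠30.0° V = 165.4 + j95.5 V.
Step 5 — Current: I = V / Z = 0.2461 - j0.05645 A = 0.2525∠-12.9° A.
Step 6 — Complex power: S = V·I* = 35.31 + j32.84 VA.
Step 7 — Real power: P = Re(S) = 35.31 W.
Step 8 — Reactive power: Q = Im(S) = 32.84 VAR.
Step 9 — Apparent power: |S| = 48.22 VA.
Step 10 — Power factor: PF = P/|S| = 0.7323 (lagging).

(a) P = 35.31 W  (b) Q = 32.84 VAR  (c) S = 48.22 VA  (d) PF = 0.7323 (lagging)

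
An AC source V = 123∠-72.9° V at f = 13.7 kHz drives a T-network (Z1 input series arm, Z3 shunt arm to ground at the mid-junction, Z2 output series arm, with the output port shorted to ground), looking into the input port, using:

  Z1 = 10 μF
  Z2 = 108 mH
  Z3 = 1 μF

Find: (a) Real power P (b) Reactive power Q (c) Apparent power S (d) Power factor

Step 1 — Angular frequency: ω = 2π·f = 2π·1.37e+04 = 8.608e+04 rad/s.
Step 2 — Component impedances:
  Z1: Z = 1/(jωC) = -j/(ω·C) = 0 - j1.162 Ω
  Z2: Z = jωL = j·8.608e+04·0.108 = 0 + j9297 Ω
  Z3: Z = 1/(jωC) = -j/(ω·C) = 0 - j11.62 Ω
Step 3 — With the output port shorted to ground, the output series arm Z2 runs from the junction to ground; the shunt arm Z3 also runs from the junction to ground. They appear in parallel: Z3 || Z2 = 0 - j11.63 Ω.
Step 4 — Series with input arm Z1: Z_in = Z1 + (Z3 || Z2) = 0 - j12.79 Ω = 12.79∠-90.0° Ω.
Step 5 — Source phasor: V = 123∠-72.9° V = 36.17 - j117.6 V.
Step 6 — Current: I = V / Z = 9.189 + j2.827 A = 9.614∠17.1° A.
Step 7 — Complex power: S = V·I* = 0 - j1183 VA.
Step 8 — Real power: P = Re(S) = 0 W.
Step 9 — Reactive power: Q = Im(S) = -1183 VAR.
Step 10 — Apparent power: |S| = 1183 VA.
Step 11 — Power factor: PF = P/|S| = 0 (leading).

(a) P = 0 W  (b) Q = -1183 VAR  (c) S = 1183 VA  (d) PF = 0 (leading)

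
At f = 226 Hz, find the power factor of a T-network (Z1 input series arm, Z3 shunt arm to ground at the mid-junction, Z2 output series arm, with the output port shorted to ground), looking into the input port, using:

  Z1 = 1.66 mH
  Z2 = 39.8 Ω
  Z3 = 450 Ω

Step 1 — Angular frequency: ω = 2π·f = 2π·226 = 1420 rad/s.
Step 2 — Component impedances:
  Z1: Z = jωL = j·1420·0.00166 = 0 + j2.357 Ω
  Z2: Z = R = 39.8 Ω
  Z3: Z = R = 450 Ω
Step 3 — With the output port shorted to ground, the output series arm Z2 runs from the junction to ground; the shunt arm Z3 also runs from the junction to ground. They appear in parallel: Z3 || Z2 = 36.57 Ω.
Step 4 — Series with input arm Z1: Z_in = Z1 + (Z3 || Z2) = 36.57 + j2.357 Ω = 36.64∠3.7° Ω.
Step 5 — Power factor: PF = cos(φ) = Re(Z)/|Z| = 36.566/36.642 = 0.9979.
Step 6 — Type: Im(Z) = 2.357 ⇒ lagging (phase φ = 3.7°).

PF = 0.9979 (lagging, φ = 3.7°)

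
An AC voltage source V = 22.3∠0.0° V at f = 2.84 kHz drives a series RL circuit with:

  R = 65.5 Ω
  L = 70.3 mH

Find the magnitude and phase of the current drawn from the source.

Step 1 — Angular frequency: ω = 2π·f = 2π·2840 = 1.784e+04 rad/s.
Step 2 — Component impedances:
  R: Z = R = 65.5 Ω
  L: Z = jωL = j·1.784e+04·0.0703 = 0 + j1254 Ω
Step 3 — Series combination: Z_total = R + L = 65.5 + j1254 Ω = 1256∠87.0° Ω.
Step 4 — Source phasor: V = 22.3∠0.0° V = 22.3 V.
Step 5 — Ohm's law: I = V / Z_total = (22.3) / (65.5 + j1254) = 0.0009257 - j0.01773 A.
Step 6 — Convert to polar: |I| = 0.01775 A, ∠I = -87.0°.

I = 0.01775∠-87.0° A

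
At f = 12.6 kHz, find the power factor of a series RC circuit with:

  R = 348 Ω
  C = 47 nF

Step 1 — Angular frequency: ω = 2π·f = 2π·1.26e+04 = 7.917e+04 rad/s.
Step 2 — Component impedances:
  R: Z = R = 348 Ω
  C: Z = 1/(jωC) = -j/(ω·C) = 0 - j268.8 Ω
Step 3 — Series combination: Z_total = R + C = 348 - j268.8 Ω = 439.7∠-37.7° Ω.
Step 4 — Power factor: PF = cos(φ) = Re(Z)/|Z| = 348/439.69 = 0.7915.
Step 5 — Type: Im(Z) = -268.8 ⇒ leading (phase φ = -37.7°).

PF = 0.7915 (leading, φ = -37.7°)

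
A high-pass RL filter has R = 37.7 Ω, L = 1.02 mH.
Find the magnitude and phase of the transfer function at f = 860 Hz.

Step 1 — Angular frequency: ω = 2π·860 = 5404 rad/s.
Step 2 — Transfer function: H(jω) = jωL/(R + jωL).
Step 3 — Numerator jωL = j·5.512; denominator R + jωL = 37.7 + j5.512.
Step 4 — H = 0.02093 + j0.1431.
Step 5 — Magnitude: |H| = 0.1447 (-16.8 dB); phase: φ = 81.7°.

|H| = 0.1447 (-16.8 dB), φ = 81.7°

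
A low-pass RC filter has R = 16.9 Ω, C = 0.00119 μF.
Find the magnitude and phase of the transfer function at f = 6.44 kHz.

Step 1 — Angular frequency: ω = 2π·6440 = 4.046e+04 rad/s.
Step 2 — Transfer function: H(jω) = 1/(1 + jωRC).
Step 3 — Denominator: 1 + jωRC = 1 + j·4.046e+04·16.9·1.19e-09 = 1 + j0.0008138.
Step 4 — H = 1 - j0.0008138.
Step 5 — Magnitude: |H| = 1 (-0.0 dB); phase: φ = -0.0°.

|H| = 1 (-0.0 dB), φ = -0.0°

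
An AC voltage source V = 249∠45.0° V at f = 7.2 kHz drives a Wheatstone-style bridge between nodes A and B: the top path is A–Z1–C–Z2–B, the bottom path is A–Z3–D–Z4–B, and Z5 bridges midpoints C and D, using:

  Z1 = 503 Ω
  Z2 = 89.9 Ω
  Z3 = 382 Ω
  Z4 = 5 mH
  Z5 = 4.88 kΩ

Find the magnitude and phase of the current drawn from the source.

Step 1 — Angular frequency: ω = 2π·f = 2π·7200 = 4.524e+04 rad/s.
Step 2 — Component impedances:
  Z1: Z = R = 503 Ω
  Z2: Z = R = 89.9 Ω
  Z3: Z = R = 382 Ω
  Z4: Z = jωL = j·4.524e+04·0.005 = 0 + j226.2 Ω
  Z5: Z = R = 4880 Ω
Step 3 — Bridge requires nodal analysis (the Z5 bridge couples midpoints C and D, so the two paths cannot be reduced to a simple series/parallel combination). Setting node B to ground and injecting 1 A at node A, the 3-node admittance system at A, C, D solves to V_A = Z_AB = 253.5 + j79.65 Ω = 265.8∠17.4° Ω.
Step 4 — Source phasor: V = 249∠45.0° V = 176.1 + j176.1 V.
Step 5 — Ohm's law: I = V / Z_total = (176.1 + j176.1) / (253.5 + j79.65) = 0.8306 + j0.4335 A.
Step 6 — Convert to polar: |I| = 0.9369 A, ∠I = 27.6°.

I = 0.9369∠27.6° A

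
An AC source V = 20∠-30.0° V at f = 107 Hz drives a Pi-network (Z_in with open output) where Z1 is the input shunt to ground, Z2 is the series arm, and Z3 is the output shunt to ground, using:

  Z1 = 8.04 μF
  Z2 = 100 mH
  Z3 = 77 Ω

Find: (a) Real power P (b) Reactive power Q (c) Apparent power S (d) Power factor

Step 1 — Angular frequency: ω = 2π·f = 2π·107 = 672.3 rad/s.
Step 2 — Component impedances:
  Z1: Z = 1/(jωC) = -j/(ω·C) = 0 - j185 Ω
  Z2: Z = jωL = j·672.3·0.1 = 0 + j67.23 Ω
  Z3: Z = R = 77 Ω
Step 3 — With open output, the series arm Z2 and the output shunt Z3 appear in series to ground: Z2 + Z3 = 77 + j67.23 Ω.
Step 4 — Parallel with input shunt Z1: Z_in = Z1 || (Z2 + Z3) = 133.1 + j18.58 Ω = 134.4∠7.9° Ω.
Step 5 — Source phasor: V = 20∠-30.0° V = 17.32 - j10 V.
Step 6 — Current: I = V / Z = 0.1173 - j0.09151 A = 0.1488∠-37.9° A.
Step 7 — Complex power: S = V·I* = 2.948 + j0.4116 VA.
Step 8 — Real power: P = Re(S) = 2.948 W.
Step 9 — Reactive power: Q = Im(S) = 0.4116 VAR.
Step 10 — Apparent power: |S| = 2.976 VA.
Step 11 — Power factor: PF = P/|S| = 0.9904 (lagging).

(a) P = 2.948 W  (b) Q = 0.4116 VAR  (c) S = 2.976 VA  (d) PF = 0.9904 (lagging)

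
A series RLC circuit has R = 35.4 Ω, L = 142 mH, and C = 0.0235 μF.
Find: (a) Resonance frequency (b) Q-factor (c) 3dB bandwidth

Step 1 — Resonance condition Im(Z)=0 gives ω₀ = 1/√(LC).
Step 2 — ω₀ = 1/√(0.142·2.35e-08) = 1.731e+04 rad/s.
Step 3 — f₀ = ω₀/(2π) = 2755 Hz.
Step 4 — Series Q: Q = ω₀L/R = 1.731e+04·0.142/35.4 = 69.44.
Step 5 — 3dB bandwidth: Δω = ω₀/Q = 249.3 rad/s; BW = Δω/(2π) = 39.68 Hz.

(a) f₀ = 2755 Hz  (b) Q = 69.44  (c) BW = 39.68 Hz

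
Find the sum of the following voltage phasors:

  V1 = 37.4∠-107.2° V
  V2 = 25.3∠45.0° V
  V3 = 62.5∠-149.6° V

Step 1 — Convert each phasor to rectangular form:
  V1 = 37.4·(cos(-107.2°) + j·sin(-107.2°)) = -11.06 - j35.73 V
  V2 = 25.3·(cos(45.0°) + j·sin(45.0°)) = 17.89 + j17.89 V
  V3 = 62.5·(cos(-149.6°) + j·sin(-149.6°)) = -53.91 - j31.63 V
Step 2 — Sum components: V_total = -47.08 - j49.46 V.
Step 3 — Convert to polar: |V_total| = 68.29 V, ∠V_total = -133.6°.

V_total = 68.29∠-133.6° V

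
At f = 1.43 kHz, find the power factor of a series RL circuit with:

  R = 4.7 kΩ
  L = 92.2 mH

Step 1 — Angular frequency: ω = 2π·f = 2π·1430 = 8985 rad/s.
Step 2 — Component impedances:
  R: Z = R = 4700 Ω
  L: Z = jωL = j·8985·0.0922 = 0 + j828.4 Ω
Step 3 — Series combination: Z_total = R + L = 4700 + j828.4 Ω = 4772∠10.0° Ω.
Step 4 — Power factor: PF = cos(φ) = Re(Z)/|Z| = 4700/4772.4 = 0.9848.
Step 5 — Type: Im(Z) = 828.4 ⇒ lagging (phase φ = 10.0°).

PF = 0.9848 (lagging, φ = 10.0°)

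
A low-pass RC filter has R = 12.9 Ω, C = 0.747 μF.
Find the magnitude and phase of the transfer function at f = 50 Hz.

Step 1 — Angular frequency: ω = 2π·50 = 314.2 rad/s.
Step 2 — Transfer function: H(jω) = 1/(1 + jωRC).
Step 3 — Denominator: 1 + jωRC = 1 + j·314.2·12.9·7.47e-07 = 1 + j0.003027.
Step 4 — H = 1 - j0.003027.
Step 5 — Magnitude: |H| = 1 (-0.0 dB); phase: φ = -0.2°.

|H| = 1 (-0.0 dB), φ = -0.2°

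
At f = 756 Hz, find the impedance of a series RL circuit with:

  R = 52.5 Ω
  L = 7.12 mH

Step 1 — Angular frequency: ω = 2π·f = 2π·756 = 4750 rad/s.
Step 2 — Component impedances:
  R: Z = R = 52.5 Ω
  L: Z = jωL = j·4750·0.00712 = 0 + j33.82 Ω
Step 3 — Series combination: Z_total = R + L = 52.5 + j33.82 Ω = 62.45∠32.8° Ω.

Z = 52.5 + j33.82 Ω = 62.45∠32.8° Ω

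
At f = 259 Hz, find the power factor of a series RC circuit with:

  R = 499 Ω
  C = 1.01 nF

Step 1 — Angular frequency: ω = 2π·f = 2π·259 = 1627 rad/s.
Step 2 — Component impedances:
  R: Z = R = 499 Ω
  C: Z = 1/(jωC) = -j/(ω·C) = 0 - j6.084e+05 Ω
Step 3 — Series combination: Z_total = R + C = 499 - j6.084e+05 Ω = 6.084e+05∠-90.0° Ω.
Step 4 — Power factor: PF = cos(φ) = Re(Z)/|Z| = 499/6.084e+05 = 0.0008202.
Step 5 — Type: Im(Z) = -6.084e+05 ⇒ leading (phase φ = -90.0°).

PF = 0.0008202 (leading, φ = -90.0°)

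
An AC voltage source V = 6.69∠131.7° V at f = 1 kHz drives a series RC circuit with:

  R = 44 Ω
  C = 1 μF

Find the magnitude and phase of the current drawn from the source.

Step 1 — Angular frequency: ω = 2π·f = 2π·1000 = 6283 rad/s.
Step 2 — Component impedances:
  R: Z = R = 44 Ω
  C: Z = 1/(jωC) = -j/(ω·C) = 0 - j159.2 Ω
Step 3 — Series combination: Z_total = R + C = 44 - j159.2 Ω = 165.1∠-74.5° Ω.
Step 4 — Source phasor: V = 6.69∠131.7° V = -4.45 + j4.995 V.
Step 5 — Ohm's law: I = V / Z_total = (-4.45 + j4.995) / (44 - j159.2) = -0.03634 - j0.01792 A.
Step 6 — Convert to polar: |I| = 0.04051 A, ∠I = -153.8°.

I = 0.04051∠-153.8° A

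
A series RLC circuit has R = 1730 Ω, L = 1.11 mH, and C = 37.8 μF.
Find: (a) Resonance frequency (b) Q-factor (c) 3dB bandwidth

Step 1 — Resonance: ω₀ = 1/√(LC) = 1/√(0.00111·3.78e-05) = 4882 rad/s.
Step 2 — f₀ = ω₀/(2π) = 777 Hz.
Step 3 — Series Q: Q = ω₀L/R = 4882·0.00111/1730 = 0.003132.
Step 4 — Bandwidth: Δω = ω₀/Q = 1.559e+06 rad/s; BW = Δω/(2π) = 2.481e+05 Hz.

(a) f₀ = 777 Hz  (b) Q = 0.003132  (c) BW = 2.481e+05 Hz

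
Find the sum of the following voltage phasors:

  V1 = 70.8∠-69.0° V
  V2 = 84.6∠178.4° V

Step 1 — Convert each phasor to rectangular form:
  V1 = 70.8·(cos(-69.0°) + j·sin(-69.0°)) = 25.37 - j66.1 V
  V2 = 84.6·(cos(178.4°) + j·sin(178.4°)) = -84.57 + j2.362 V
Step 2 — Sum components: V_total = -59.19 - j63.74 V.
Step 3 — Convert to polar: |V_total| = 86.98 V, ∠V_total = -132.9°.

V_total = 86.98∠-132.9° V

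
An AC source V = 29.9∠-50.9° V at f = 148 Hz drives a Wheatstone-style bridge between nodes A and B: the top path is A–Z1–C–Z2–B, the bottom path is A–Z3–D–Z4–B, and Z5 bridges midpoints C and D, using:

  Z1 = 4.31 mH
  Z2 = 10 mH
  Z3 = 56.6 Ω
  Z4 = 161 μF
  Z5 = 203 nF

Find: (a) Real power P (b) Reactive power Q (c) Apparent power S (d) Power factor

Step 1 — Angular frequency: ω = 2π·f = 2π·148 = 929.9 rad/s.
Step 2 — Component impedances:
  Z1: Z = jωL = j·929.9·0.00431 = 0 + j4.008 Ω
  Z2: Z = jωL = j·929.9·0.01 = 0 + j9.299 Ω
  Z3: Z = R = 56.6 Ω
  Z4: Z = 1/(jωC) = -j/(ω·C) = 0 - j6.679 Ω
  Z5: Z = 1/(jωC) = -j/(ω·C) = 0 - j5297 Ω
Step 3 — Bridge requires nodal analysis (the Z5 bridge couples midpoints C and D, so the two paths cannot be reduced to a simple series/parallel combination). Setting node B to ground and injecting 1 A at node A, the 3-node admittance system at A, C, D solves to V_A = Z_AB = 3.088 + j12.96 Ω = 13.32∠76.6° Ω.
Step 4 — Source phasor: V = 29.9∠-50.9° V = 18.86 - j23.2 V.
Step 5 — Current: I = V / Z = -1.366 - j1.78 A = 2.244∠-127.5° A.
Step 6 — Complex power: S = V·I* = 15.55 + j65.27 VA.
Step 7 — Real power: P = Re(S) = 15.55 W.
Step 8 — Reactive power: Q = Im(S) = 65.27 VAR.
Step 9 — Apparent power: |S| = 67.1 VA.
Step 10 — Power factor: PF = P/|S| = 0.2318 (lagging).

(a) P = 15.55 W  (b) Q = 65.27 VAR  (c) S = 67.1 VA  (d) PF = 0.2318 (lagging)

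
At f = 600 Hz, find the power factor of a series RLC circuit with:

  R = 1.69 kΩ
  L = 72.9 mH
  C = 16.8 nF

Step 1 — Angular frequency: ω = 2π·f = 2π·600 = 3770 rad/s.
Step 2 — Component impedances:
  R: Z = R = 1690 Ω
  L: Z = jωL = j·3770·0.0729 = 0 + j274.8 Ω
  C: Z = 1/(jωC) = -j/(ω·C) = 0 - j1.579e+04 Ω
Step 3 — Series combination: Z_total = R + L + C = 1690 - j1.551e+04 Ω = 1.561e+04∠-83.8° Ω.
Step 4 — Power factor: PF = cos(φ) = Re(Z)/|Z| = 1690/1.561e+04 = 0.1083.
Step 5 — Type: Im(Z) = -1.551e+04 ⇒ leading (phase φ = -83.8°).

PF = 0.1083 (leading, φ = -83.8°)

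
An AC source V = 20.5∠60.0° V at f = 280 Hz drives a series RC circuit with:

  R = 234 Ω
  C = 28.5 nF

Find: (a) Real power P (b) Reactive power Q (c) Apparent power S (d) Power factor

Step 1 — Angular frequency: ω = 2π·f = 2π·280 = 1759 rad/s.
Step 2 — Component impedances:
  R: Z = R = 234 Ω
  C: Z = 1/(jωC) = -j/(ω·C) = 0 - j1.994e+04 Ω
Step 3 — Series combination: Z_total = R + C = 234 - j1.994e+04 Ω = 1.995e+04∠-89.3° Ω.
Step 4 — Source phasor: V = 20.5∠60.0° V = 10.25 + j17.75 V.
Step 5 — Current: I = V / Z = -0.000884 + j0.0005243 A = 0.001028∠149.3° A.
Step 6 — Complex power: S = V·I* = 0.0002472 - j0.02107 VA.
Step 7 — Real power: P = Re(S) = 0.0002472 W.
Step 8 — Reactive power: Q = Im(S) = -0.02107 VAR.
Step 9 — Apparent power: |S| = 0.02107 VA.
Step 10 — Power factor: PF = P/|S| = 0.01173 (leading).

(a) P = 0.0002472 W  (b) Q = -0.02107 VAR  (c) S = 0.02107 VA  (d) PF = 0.01173 (leading)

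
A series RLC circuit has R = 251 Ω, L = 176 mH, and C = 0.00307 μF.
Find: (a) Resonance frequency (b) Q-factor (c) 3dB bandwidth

Step 1 — Resonance: ω₀ = 1/√(LC) = 1/√(0.176·3.07e-09) = 4.302e+04 rad/s.
Step 2 — f₀ = ω₀/(2π) = 6847 Hz.
Step 3 — Series Q: Q = ω₀L/R = 4.302e+04·0.176/251 = 30.17.
Step 4 — Bandwidth: Δω = ω₀/Q = 1426 rad/s; BW = Δω/(2π) = 227 Hz.

(a) f₀ = 6847 Hz  (b) Q = 30.17  (c) BW = 227 Hz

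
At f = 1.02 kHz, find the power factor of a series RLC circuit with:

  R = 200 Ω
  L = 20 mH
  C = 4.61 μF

Step 1 — Angular frequency: ω = 2π·f = 2π·1020 = 6409 rad/s.
Step 2 — Component impedances:
  R: Z = R = 200 Ω
  L: Z = jωL = j·6409·0.02 = 0 + j128.2 Ω
  C: Z = 1/(jωC) = -j/(ω·C) = 0 - j33.85 Ω
Step 3 — Series combination: Z_total = R + L + C = 200 + j94.33 Ω = 221.1∠25.3° Ω.
Step 4 — Power factor: PF = cos(φ) = Re(Z)/|Z| = 200/221.13 = 0.9044.
Step 5 — Type: Im(Z) = 94.33 ⇒ lagging (phase φ = 25.3°).

PF = 0.9044 (lagging, φ = 25.3°)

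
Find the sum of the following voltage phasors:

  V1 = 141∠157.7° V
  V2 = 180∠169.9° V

Step 1 — Convert each phasor to rectangular form:
  V1 = 141·(cos(157.7°) + j·sin(157.7°)) = -130.5 + j53.5 V
  V2 = 180·(cos(169.9°) + j·sin(169.9°)) = -177.2 + j31.57 V
Step 2 — Sum components: V_total = -307.7 + j85.07 V.
Step 3 — Convert to polar: |V_total| = 319.2 V, ∠V_total = 164.5°.

V_total = 319.2∠164.5° V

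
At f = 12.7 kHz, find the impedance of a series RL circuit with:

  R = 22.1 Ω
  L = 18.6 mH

Step 1 — Angular frequency: ω = 2π·f = 2π·1.27e+04 = 7.98e+04 rad/s.
Step 2 — Component impedances:
  R: Z = R = 22.1 Ω
  L: Z = jωL = j·7.98e+04·0.0186 = 0 + j1484 Ω
Step 3 — Series combination: Z_total = R + L = 22.1 + j1484 Ω = 1484∠89.1° Ω.

Z = 22.1 + j1484 Ω = 1484∠89.1° Ω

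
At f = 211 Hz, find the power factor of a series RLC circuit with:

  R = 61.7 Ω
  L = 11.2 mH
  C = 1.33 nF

Step 1 — Angular frequency: ω = 2π·f = 2π·211 = 1326 rad/s.
Step 2 — Component impedances:
  R: Z = R = 61.7 Ω
  L: Z = jωL = j·1326·0.0112 = 0 + j14.85 Ω
  C: Z = 1/(jωC) = -j/(ω·C) = 0 - j5.671e+05 Ω
Step 3 — Series combination: Z_total = R + L + C = 61.7 - j5.671e+05 Ω = 5.671e+05∠-90.0° Ω.
Step 4 — Power factor: PF = cos(φ) = Re(Z)/|Z| = 61.7/5.671e+05 = 0.0001088.
Step 5 — Type: Im(Z) = -5.671e+05 ⇒ leading (phase φ = -90.0°).

PF = 0.0001088 (leading, φ = -90.0°)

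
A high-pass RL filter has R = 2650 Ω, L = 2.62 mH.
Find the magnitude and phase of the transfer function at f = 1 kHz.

Step 1 — Angular frequency: ω = 2π·1000 = 6283 rad/s.
Step 2 — Transfer function: H(jω) = jωL/(R + jωL).
Step 3 — Numerator jωL = j·16.46; denominator R + jωL = 2650 + j16.46.
Step 4 — H = 3.859e-05 + j0.006212.
Step 5 — Magnitude: |H| = 0.006212 (-44.1 dB); phase: φ = 89.6°.

|H| = 0.006212 (-44.1 dB), φ = 89.6°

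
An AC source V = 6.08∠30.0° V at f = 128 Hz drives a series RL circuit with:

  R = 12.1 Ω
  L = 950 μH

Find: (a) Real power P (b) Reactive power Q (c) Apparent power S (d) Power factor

Step 1 — Angular frequency: ω = 2π·f = 2π·128 = 804.2 rad/s.
Step 2 — Component impedances:
  R: Z = R = 12.1 Ω
  L: Z = jωL = j·804.2·0.00095 = 0 + j0.764 Ω
Step 3 — Series combination: Z_total = R + L = 12.1 + j0.764 Ω = 12.12∠3.6° Ω.
Step 4 — Source phasor: V = 6.08∠30.0° V = 5.265 + j3.04 V.
Step 5 — Current: I = V / Z = 0.4492 + j0.2229 A = 0.5015∠26.4° A.
Step 6 — Complex power: S = V·I* = 3.043 + j0.1921 VA.
Step 7 — Real power: P = Re(S) = 3.043 W.
Step 8 — Reactive power: Q = Im(S) = 0.1921 VAR.
Step 9 — Apparent power: |S| = 3.049 VA.
Step 10 — Power factor: PF = P/|S| = 0.998 (lagging).

(a) P = 3.043 W  (b) Q = 0.1921 VAR  (c) S = 3.049 VA  (d) PF = 0.998 (lagging)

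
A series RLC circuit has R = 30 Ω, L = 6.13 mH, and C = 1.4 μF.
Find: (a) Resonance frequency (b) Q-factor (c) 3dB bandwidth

Step 1 — Resonance: ω₀ = 1/√(LC) = 1/√(0.00613·1.4e-06) = 1.079e+04 rad/s.
Step 2 — f₀ = ω₀/(2π) = 1718 Hz.
Step 3 — Series Q: Q = ω₀L/R = 1.079e+04·0.00613/30 = 2.206.
Step 4 — Bandwidth: Δω = ω₀/Q = 4894 rad/s; BW = Δω/(2π) = 778.9 Hz.

(a) f₀ = 1718 Hz  (b) Q = 2.206  (c) BW = 778.9 Hz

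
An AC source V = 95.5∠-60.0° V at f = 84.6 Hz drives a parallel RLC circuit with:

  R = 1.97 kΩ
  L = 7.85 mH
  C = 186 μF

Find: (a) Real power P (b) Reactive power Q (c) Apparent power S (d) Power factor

Step 1 — Angular frequency: ω = 2π·f = 2π·84.6 = 531.6 rad/s.
Step 2 — Component impedances:
  R: Z = R = 1970 Ω
  L: Z = jωL = j·531.6·0.00785 = 0 + j4.173 Ω
  C: Z = 1/(jωC) = -j/(ω·C) = 0 - j10.11 Ω
Step 3 — Parallel combination: 1/Z_total = 1/R + 1/L + 1/C; Z_total = 0.02561 + j7.103 Ω = 7.103∠89.8° Ω.
Step 4 — Source phasor: V = 95.5∠-60.0° V = 47.75 - j82.71 V.
Step 5 — Current: I = V / Z = -11.62 - j6.764 A = 13.44∠-149.8° A.
Step 6 — Complex power: S = V·I* = 4.63 + j1284 VA.
Step 7 — Real power: P = Re(S) = 4.63 W.
Step 8 — Reactive power: Q = Im(S) = 1284 VAR.
Step 9 — Apparent power: |S| = 1284 VA.
Step 10 — Power factor: PF = P/|S| = 0.003606 (lagging).

(a) P = 4.63 W  (b) Q = 1284 VAR  (c) S = 1284 VA  (d) PF = 0.003606 (lagging)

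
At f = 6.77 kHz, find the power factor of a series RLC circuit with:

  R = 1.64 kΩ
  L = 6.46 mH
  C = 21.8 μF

Step 1 — Angular frequency: ω = 2π·f = 2π·6770 = 4.254e+04 rad/s.
Step 2 — Component impedances:
  R: Z = R = 1640 Ω
  L: Z = jωL = j·4.254e+04·0.00646 = 0 + j274.8 Ω
  C: Z = 1/(jωC) = -j/(ω·C) = 0 - j1.078 Ω
Step 3 — Series combination: Z_total = R + L + C = 1640 + j273.7 Ω = 1663∠9.5° Ω.
Step 4 — Power factor: PF = cos(φ) = Re(Z)/|Z| = 1640/1662.68 = 0.9864.
Step 5 — Type: Im(Z) = 273.7 ⇒ lagging (phase φ = 9.5°).

PF = 0.9864 (lagging, φ = 9.5°)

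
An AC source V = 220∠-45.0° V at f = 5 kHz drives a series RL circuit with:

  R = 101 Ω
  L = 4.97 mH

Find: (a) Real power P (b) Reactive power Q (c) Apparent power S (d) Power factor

Step 1 — Angular frequency: ω = 2π·f = 2π·5000 = 3.142e+04 rad/s.
Step 2 — Component impedances:
  R: Z = R = 101 Ω
  L: Z = jωL = j·3.142e+04·0.00497 = 0 + j156.1 Ω
Step 3 — Series combination: Z_total = R + L = 101 + j156.1 Ω = 186∠57.1° Ω.
Step 4 — Source phasor: V = 220∠-45.0° V = 155.6 - j155.6 V.
Step 5 — Current: I = V / Z = -0.248 - j1.157 A = 1.183∠-102.1° A.
Step 6 — Complex power: S = V·I* = 141.4 + j218.5 VA.
Step 7 — Real power: P = Re(S) = 141.4 W.
Step 8 — Reactive power: Q = Im(S) = 218.5 VAR.
Step 9 — Apparent power: |S| = 260.3 VA.
Step 10 — Power factor: PF = P/|S| = 0.5431 (lagging).

(a) P = 141.4 W  (b) Q = 218.5 VAR  (c) S = 260.3 VA  (d) PF = 0.5431 (lagging)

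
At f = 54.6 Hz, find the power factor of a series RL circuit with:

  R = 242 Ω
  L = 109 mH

Step 1 — Angular frequency: ω = 2π·f = 2π·54.6 = 343.1 rad/s.
Step 2 — Component impedances:
  R: Z = R = 242 Ω
  L: Z = jωL = j·343.1·0.109 = 0 + j37.39 Ω
Step 3 — Series combination: Z_total = R + L = 242 + j37.39 Ω = 244.9∠8.8° Ω.
Step 4 — Power factor: PF = cos(φ) = Re(Z)/|Z| = 242/244.87 = 0.9883.
Step 5 — Type: Im(Z) = 37.39 ⇒ lagging (phase φ = 8.8°).

PF = 0.9883 (lagging, φ = 8.8°)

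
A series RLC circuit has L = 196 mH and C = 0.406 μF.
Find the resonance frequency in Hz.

Step 1 — Resonance condition Im(Z)=0 gives ω₀ = 1/√(LC).
Step 2 — ω₀ = 1/√(0.196·4.06e-07) = 3545 rad/s.
Step 3 — f₀ = ω₀/(2π) = 564.2 Hz.

f₀ = 564.2 Hz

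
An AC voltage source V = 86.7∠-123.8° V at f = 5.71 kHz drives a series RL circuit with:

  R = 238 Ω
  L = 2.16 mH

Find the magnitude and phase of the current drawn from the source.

Step 1 — Angular frequency: ω = 2π·f = 2π·5710 = 3.588e+04 rad/s.
Step 2 — Component impedances:
  R: Z = R = 238 Ω
  L: Z = jωL = j·3.588e+04·0.00216 = 0 + j77.49 Ω
Step 3 — Series combination: Z_total = R + L = 238 + j77.49 Ω = 250.3∠18.0° Ω.
Step 4 — Source phasor: V = 86.7∠-123.8° V = -48.23 - j72.05 V.
Step 5 — Ohm's law: I = V / Z_total = (-48.23 - j72.05) / (238 + j77.49) = -0.2723 - j0.214 A.
Step 6 — Convert to polar: |I| = 0.3464 A, ∠I = -141.8°.

I = 0.3464∠-141.8° A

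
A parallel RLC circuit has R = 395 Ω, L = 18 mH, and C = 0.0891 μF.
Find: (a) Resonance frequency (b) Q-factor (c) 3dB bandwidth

Step 1 — Resonance: ω₀ = 1/√(LC) = 1/√(0.018·8.91e-08) = 2.497e+04 rad/s.
Step 2 — f₀ = ω₀/(2π) = 3974 Hz.
Step 3 — Parallel Q: Q = R/(ω₀L) = 395/(2.497e+04·0.018) = 0.8788.
Step 4 — Bandwidth: Δω = ω₀/Q = 2.841e+04 rad/s; BW = Δω/(2π) = 4522 Hz.

(a) f₀ = 3974 Hz  (b) Q = 0.8788  (c) BW = 4522 Hz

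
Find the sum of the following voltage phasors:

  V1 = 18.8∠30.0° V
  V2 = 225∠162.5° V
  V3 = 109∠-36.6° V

Step 1 — Convert each phasor to rectangular form:
  V1 = 18.8·(cos(30.0°) + j·sin(30.0°)) = 16.28 + j9.4 V
  V2 = 225·(cos(162.5°) + j·sin(162.5°)) = -214.6 + j67.66 V
  V3 = 109·(cos(-36.6°) + j·sin(-36.6°)) = 87.51 - j64.99 V
Step 2 — Sum components: V_total = -110.8 + j12.07 V.
Step 3 — Convert to polar: |V_total| = 111.5 V, ∠V_total = 173.8°.

V_total = 111.5∠173.8° V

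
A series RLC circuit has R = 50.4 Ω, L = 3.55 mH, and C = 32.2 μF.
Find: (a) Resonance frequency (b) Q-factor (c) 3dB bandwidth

Step 1 — Resonance condition Im(Z)=0 gives ω₀ = 1/√(LC).
Step 2 — ω₀ = 1/√(0.00355·3.22e-05) = 2958 rad/s.
Step 3 — f₀ = ω₀/(2π) = 470.7 Hz.
Step 4 — Series Q: Q = ω₀L/R = 2958·0.00355/50.4 = 0.2083.
Step 5 — 3dB bandwidth: Δω = ω₀/Q = 1.42e+04 rad/s; BW = Δω/(2π) = 2260 Hz.

(a) f₀ = 470.7 Hz  (b) Q = 0.2083  (c) BW = 2260 Hz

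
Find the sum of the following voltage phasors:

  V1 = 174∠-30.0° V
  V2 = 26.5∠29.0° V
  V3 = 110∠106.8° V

Step 1 — Convert each phasor to rectangular form:
  V1 = 174·(cos(-30.0°) + j·sin(-30.0°)) = 150.7 - j87 V
  V2 = 26.5·(cos(29.0°) + j·sin(29.0°)) = 23.18 + j12.85 V
  V3 = 110·(cos(106.8°) + j·sin(106.8°)) = -31.79 + j105.3 V
Step 2 — Sum components: V_total = 142.1 + j31.15 V.
Step 3 — Convert to polar: |V_total| = 145.4 V, ∠V_total = 12.4°.

V_total = 145.4∠12.4° V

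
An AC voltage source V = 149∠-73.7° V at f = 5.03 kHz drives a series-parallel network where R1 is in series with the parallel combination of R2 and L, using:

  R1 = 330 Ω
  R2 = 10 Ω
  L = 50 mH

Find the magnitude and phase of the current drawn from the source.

Step 1 — Angular frequency: ω = 2π·f = 2π·5030 = 3.16e+04 rad/s.
Step 2 — Component impedances:
  R1: Z = R = 330 Ω
  R2: Z = R = 10 Ω
  L: Z = jωL = j·3.16e+04·0.05 = 0 + j1580 Ω
Step 3 — Parallel branch: R2 || L = 1/(1/R2 + 1/L) = 10 + j0.06328 Ω.
Step 4 — Series with R1: Z_total = R1 + (R2 || L) = 340 + j0.06328 Ω = 340∠0.0° Ω.
Step 5 — Source phasor: V = 149∠-73.7° V = 41.82 - j143 V.
Step 6 — Ohm's law: I = V / Z_total = (41.82 - j143) / (340 + j0.06328) = 0.1229 - j0.4206 A.
Step 7 — Convert to polar: |I| = 0.4382 A, ∠I = -73.7°.

I = 0.4382∠-73.7° A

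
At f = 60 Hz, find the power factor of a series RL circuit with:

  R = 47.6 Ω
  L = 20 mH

Step 1 — Angular frequency: ω = 2π·f = 2π·60 = 377 rad/s.
Step 2 — Component impedances:
  R: Z = R = 47.6 Ω
  L: Z = jωL = j·377·0.02 = 0 + j7.54 Ω
Step 3 — Series combination: Z_total = R + L = 47.6 + j7.54 Ω = 48.19∠9.0° Ω.
Step 4 — Power factor: PF = cos(φ) = Re(Z)/|Z| = 47.6/48.193 = 0.9877.
Step 5 — Type: Im(Z) = 7.54 ⇒ lagging (phase φ = 9.0°).

PF = 0.9877 (lagging, φ = 9.0°)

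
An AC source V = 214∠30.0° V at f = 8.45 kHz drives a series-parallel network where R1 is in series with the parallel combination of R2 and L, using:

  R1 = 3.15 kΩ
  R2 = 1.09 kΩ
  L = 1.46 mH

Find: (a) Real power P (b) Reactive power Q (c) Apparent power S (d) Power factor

Step 1 — Angular frequency: ω = 2π·f = 2π·8450 = 5.309e+04 rad/s.
Step 2 — Component impedances:
  R1: Z = R = 3150 Ω
  R2: Z = R = 1090 Ω
  L: Z = jωL = j·5.309e+04·0.00146 = 0 + j77.52 Ω
Step 3 — Parallel branch: R2 || L = 1/(1/R2 + 1/L) = 5.485 + j77.13 Ω.
Step 4 — Series with R1: Z_total = R1 + (R2 || L) = 3155 + j77.13 Ω = 3156∠1.4° Ω.
Step 5 — Source phasor: V = 214∠30.0° V = 185.3 + j107 V.
Step 6 — Current: I = V / Z = 0.05953 + j0.03245 A = 0.0678∠28.6° A.
Step 7 — Complex power: S = V·I* = 14.5 + j0.3545 VA.
Step 8 — Real power: P = Re(S) = 14.5 W.
Step 9 — Reactive power: Q = Im(S) = 0.3545 VAR.
Step 10 — Apparent power: |S| = 14.51 VA.
Step 11 — Power factor: PF = P/|S| = 0.9997 (lagging).

(a) P = 14.5 W  (b) Q = 0.3545 VAR  (c) S = 14.51 VA  (d) PF = 0.9997 (lagging)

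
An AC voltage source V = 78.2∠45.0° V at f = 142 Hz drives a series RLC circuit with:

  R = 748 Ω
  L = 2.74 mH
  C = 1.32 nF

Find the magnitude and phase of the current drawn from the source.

Step 1 — Angular frequency: ω = 2π·f = 2π·142 = 892.2 rad/s.
Step 2 — Component impedances:
  R: Z = R = 748 Ω
  L: Z = jωL = j·892.2·0.00274 = 0 + j2.445 Ω
  C: Z = 1/(jωC) = -j/(ω·C) = 0 - j8.491e+05 Ω
Step 3 — Series combination: Z_total = R + L + C = 748 - j8.491e+05 Ω = 8.491e+05∠-89.9° Ω.
Step 4 — Source phasor: V = 78.2∠45.0° V = 55.3 + j55.3 V.
Step 5 — Ohm's law: I = V / Z_total = (55.3 + j55.3) / (748 - j8.491e+05) = -6.507e-05 + j6.518e-05 A.
Step 6 — Convert to polar: |I| = 9.21e-05 A, ∠I = 134.9°.

I = 9.21e-05∠134.9° A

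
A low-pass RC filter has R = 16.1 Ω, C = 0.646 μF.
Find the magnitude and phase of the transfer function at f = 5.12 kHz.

Step 1 — Angular frequency: ω = 2π·5120 = 3.217e+04 rad/s.
Step 2 — Transfer function: H(jω) = 1/(1 + jωRC).
Step 3 — Denominator: 1 + jωRC = 1 + j·3.217e+04·16.1·6.46e-07 = 1 + j0.3346.
Step 4 — H = 0.8993 - j0.3009.
Step 5 — Magnitude: |H| = 0.9483 (-0.5 dB); phase: φ = -18.5°.

|H| = 0.9483 (-0.5 dB), φ = -18.5°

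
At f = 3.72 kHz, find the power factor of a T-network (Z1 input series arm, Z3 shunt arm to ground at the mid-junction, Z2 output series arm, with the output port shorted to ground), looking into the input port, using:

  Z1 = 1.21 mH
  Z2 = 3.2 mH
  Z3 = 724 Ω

Step 1 — Angular frequency: ω = 2π·f = 2π·3720 = 2.337e+04 rad/s.
Step 2 — Component impedances:
  Z1: Z = jωL = j·2.337e+04·0.00121 = 0 + j28.28 Ω
  Z2: Z = jωL = j·2.337e+04·0.0032 = 0 + j74.8 Ω
  Z3: Z = R = 724 Ω
Step 3 — With the output port shorted to ground, the output series arm Z2 runs from the junction to ground; the shunt arm Z3 also runs from the junction to ground. They appear in parallel: Z3 || Z2 = 7.645 + j74.01 Ω.
Step 4 — Series with input arm Z1: Z_in = Z1 + (Z3 || Z2) = 7.645 + j102.3 Ω = 102.6∠85.7° Ω.
Step 5 — Power factor: PF = cos(φ) = Re(Z)/|Z| = 7.6453/102.57 = 0.07454.
Step 6 — Type: Im(Z) = 102.3 ⇒ lagging (phase φ = 85.7°).

PF = 0.07454 (lagging, φ = 85.7°)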